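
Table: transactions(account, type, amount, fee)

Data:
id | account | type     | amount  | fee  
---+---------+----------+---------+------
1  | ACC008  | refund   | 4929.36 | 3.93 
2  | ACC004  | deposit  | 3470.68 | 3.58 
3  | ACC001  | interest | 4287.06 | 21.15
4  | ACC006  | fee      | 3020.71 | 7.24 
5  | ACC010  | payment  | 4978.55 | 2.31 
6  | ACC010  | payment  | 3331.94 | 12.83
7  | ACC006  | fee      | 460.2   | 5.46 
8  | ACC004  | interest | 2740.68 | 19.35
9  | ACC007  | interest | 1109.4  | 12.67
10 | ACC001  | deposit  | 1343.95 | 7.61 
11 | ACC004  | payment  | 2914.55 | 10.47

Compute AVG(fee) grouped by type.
SELECT type, AVG(fee) as result
FROM transactions
GROUP BY type

Result:
  deposit: 5.60
  fee: 6.35
  interest: 17.72
  payment: 8.54
  refund: 3.93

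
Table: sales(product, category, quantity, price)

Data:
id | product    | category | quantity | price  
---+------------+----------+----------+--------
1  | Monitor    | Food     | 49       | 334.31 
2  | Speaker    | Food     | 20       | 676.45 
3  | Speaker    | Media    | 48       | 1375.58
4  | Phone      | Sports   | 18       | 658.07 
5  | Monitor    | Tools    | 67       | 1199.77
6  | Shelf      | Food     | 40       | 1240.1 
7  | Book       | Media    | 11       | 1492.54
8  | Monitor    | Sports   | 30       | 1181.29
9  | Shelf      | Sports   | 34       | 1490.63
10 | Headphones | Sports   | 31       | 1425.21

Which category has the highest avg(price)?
SELECT category, AVG(price) as val
FROM sales
GROUP BY category
ORDER BY val DESC
LIMIT 1

Result: Media with avg(price) = 1434.06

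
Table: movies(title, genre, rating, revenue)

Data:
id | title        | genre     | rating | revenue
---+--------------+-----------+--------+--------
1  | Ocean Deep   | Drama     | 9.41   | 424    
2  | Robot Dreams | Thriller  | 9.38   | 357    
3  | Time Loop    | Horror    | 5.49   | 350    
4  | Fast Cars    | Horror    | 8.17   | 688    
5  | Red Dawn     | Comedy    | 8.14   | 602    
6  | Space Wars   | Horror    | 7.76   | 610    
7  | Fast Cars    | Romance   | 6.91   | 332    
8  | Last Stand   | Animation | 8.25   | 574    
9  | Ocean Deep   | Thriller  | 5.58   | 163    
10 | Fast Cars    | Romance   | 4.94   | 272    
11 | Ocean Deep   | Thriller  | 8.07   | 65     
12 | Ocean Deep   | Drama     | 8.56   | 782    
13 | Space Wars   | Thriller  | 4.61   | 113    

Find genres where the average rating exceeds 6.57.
SELECT genre, AVG(rating)
FROM movies
GROUP BY genre
HAVING AVG(rating) > 6.57

Result:
  Animation: avg=8.25
  Comedy: avg=8.14
  Drama: avg=8.99
  Horror: avg=7.14
  Thriller: avg=6.91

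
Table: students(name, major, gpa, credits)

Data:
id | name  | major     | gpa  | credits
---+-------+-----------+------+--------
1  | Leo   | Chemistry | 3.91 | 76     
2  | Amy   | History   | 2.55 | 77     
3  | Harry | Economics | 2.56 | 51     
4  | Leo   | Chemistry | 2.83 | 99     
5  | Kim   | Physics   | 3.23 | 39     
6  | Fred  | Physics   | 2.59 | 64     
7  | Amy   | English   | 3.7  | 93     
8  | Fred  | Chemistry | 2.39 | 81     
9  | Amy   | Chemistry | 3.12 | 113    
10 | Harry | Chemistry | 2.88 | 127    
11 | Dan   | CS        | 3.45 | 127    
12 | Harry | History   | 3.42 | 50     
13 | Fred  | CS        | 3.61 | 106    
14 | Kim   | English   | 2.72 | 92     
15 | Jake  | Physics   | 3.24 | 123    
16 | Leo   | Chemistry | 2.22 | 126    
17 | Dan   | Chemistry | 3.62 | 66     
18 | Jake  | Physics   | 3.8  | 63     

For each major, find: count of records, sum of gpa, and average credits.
SELECT major,
       COUNT(*) as cnt,
       SUM(gpa) as total_gpa,
       AVG(credits) as avg_credits
FROM students
GROUP BY major

Result:
  CS: 2 records, 7.06 total gpa, 116.50 avg credits
  Chemistry: 7 records, 20.97 total gpa, 98.29 avg credits
  Economics: 1 records, 2.56 total gpa, 51.00 avg credits
  English: 2 records, 6.42 total gpa, 92.50 avg credits
  History: 2 records, 5.97 total gpa, 63.50 avg credits
  Physics: 4 records, 12.86 total gpa, 72.25 avg credits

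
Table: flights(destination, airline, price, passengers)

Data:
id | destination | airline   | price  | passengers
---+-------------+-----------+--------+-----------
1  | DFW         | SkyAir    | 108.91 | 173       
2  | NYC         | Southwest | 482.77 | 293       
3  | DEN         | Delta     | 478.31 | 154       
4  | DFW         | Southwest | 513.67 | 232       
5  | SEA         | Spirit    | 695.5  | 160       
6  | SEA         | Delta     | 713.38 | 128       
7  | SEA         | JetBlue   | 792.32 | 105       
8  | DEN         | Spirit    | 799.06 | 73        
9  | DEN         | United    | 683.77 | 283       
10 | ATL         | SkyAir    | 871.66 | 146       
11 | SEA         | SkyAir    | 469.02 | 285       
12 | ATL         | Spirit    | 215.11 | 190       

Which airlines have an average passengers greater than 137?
SELECT airline, AVG(passengers)
FROM flights
GROUP BY airline
HAVING AVG(passengers) > 137

Result:
  Delta: avg=141.00
  SkyAir: avg=201.33
  Southwest: avg=262.50
  Spirit: avg=141.00
  United: avg=283.00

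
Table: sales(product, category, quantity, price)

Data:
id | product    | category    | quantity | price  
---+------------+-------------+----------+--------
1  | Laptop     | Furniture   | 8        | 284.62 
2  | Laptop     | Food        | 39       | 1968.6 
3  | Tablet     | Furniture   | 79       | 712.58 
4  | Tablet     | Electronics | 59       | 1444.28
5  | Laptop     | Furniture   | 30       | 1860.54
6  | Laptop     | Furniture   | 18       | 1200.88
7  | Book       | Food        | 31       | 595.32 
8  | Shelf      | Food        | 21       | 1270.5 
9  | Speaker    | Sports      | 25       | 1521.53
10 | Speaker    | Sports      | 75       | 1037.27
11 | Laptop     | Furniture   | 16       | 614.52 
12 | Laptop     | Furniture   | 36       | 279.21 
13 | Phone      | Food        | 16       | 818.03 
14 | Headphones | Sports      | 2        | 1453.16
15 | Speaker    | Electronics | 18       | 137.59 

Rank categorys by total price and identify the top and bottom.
SELECT category, SUM(price)
FROM sales
GROUP BY category
ORDER BY SUM(price)

All groups:
  Electronics: 1581.87
  Sports: 4011.96
  Food: 4652.45
  Furniture: 4952.35

Highest: Furniture (4952.35)
Lowest: Electronics (1581.87)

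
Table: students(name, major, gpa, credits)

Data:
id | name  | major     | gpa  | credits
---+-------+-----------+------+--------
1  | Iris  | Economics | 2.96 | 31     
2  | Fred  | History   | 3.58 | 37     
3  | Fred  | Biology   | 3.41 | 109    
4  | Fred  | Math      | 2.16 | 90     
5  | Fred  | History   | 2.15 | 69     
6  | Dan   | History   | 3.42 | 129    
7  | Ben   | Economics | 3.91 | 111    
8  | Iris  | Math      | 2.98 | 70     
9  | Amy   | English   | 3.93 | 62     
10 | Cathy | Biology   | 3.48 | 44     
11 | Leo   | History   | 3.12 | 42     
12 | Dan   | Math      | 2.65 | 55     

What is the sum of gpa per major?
SELECT major, SUM(gpa) as result
FROM students
GROUP BY major

Result:
  Biology: 6.89
  Economics: 6.87
  English: 3.93
  History: 12.27
  Math: 7.79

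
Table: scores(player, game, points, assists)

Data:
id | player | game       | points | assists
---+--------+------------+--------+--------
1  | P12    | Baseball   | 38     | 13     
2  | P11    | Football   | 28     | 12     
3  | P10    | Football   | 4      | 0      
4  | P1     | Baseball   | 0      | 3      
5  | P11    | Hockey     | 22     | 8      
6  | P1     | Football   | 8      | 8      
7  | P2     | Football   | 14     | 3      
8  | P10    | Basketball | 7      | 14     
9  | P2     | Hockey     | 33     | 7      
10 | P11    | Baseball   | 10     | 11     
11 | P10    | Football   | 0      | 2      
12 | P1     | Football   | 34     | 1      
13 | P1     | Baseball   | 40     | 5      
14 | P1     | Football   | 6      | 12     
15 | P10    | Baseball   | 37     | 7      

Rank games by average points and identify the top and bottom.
SELECT game, AVG(points)
FROM scores
GROUP BY game
ORDER BY AVG(points)

All groups:
  Basketball: 7.00
  Football: 13.43
  Baseball: 25.00
  Hockey: 27.50

Highest: Hockey (27.50)
Lowest: Basketball (7.00)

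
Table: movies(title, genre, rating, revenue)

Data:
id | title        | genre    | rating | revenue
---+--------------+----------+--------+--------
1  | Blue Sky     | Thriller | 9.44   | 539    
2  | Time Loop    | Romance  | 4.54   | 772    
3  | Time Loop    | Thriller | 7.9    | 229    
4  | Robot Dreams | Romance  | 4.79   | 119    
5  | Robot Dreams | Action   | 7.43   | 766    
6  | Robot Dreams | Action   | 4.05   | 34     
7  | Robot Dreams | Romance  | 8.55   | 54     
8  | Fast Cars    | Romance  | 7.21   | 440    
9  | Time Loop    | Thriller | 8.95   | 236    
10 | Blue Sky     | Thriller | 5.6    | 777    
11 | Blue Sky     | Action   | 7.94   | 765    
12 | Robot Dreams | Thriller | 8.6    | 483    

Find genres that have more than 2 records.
SELECT genre, COUNT(*) as cnt
FROM movies
GROUP BY genre
HAVING COUNT(*) > 2

Result:
  Action: 3
  Romance: 4
  Thriller: 5

Note: HAVING filters groups after aggregation, WHERE filters rows before.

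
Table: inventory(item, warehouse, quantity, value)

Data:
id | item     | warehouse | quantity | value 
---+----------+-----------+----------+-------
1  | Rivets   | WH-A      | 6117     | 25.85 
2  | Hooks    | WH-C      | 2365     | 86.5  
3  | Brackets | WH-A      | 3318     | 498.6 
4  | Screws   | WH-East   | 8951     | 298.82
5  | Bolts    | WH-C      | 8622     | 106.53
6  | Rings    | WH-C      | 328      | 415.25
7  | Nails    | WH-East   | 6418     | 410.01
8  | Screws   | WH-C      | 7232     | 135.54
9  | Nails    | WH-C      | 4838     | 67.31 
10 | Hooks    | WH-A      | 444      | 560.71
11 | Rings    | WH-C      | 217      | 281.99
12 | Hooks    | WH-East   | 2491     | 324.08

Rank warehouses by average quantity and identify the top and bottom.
SELECT warehouse, AVG(quantity)
FROM inventory
GROUP BY warehouse
ORDER BY AVG(quantity)

All groups:
  WH-A: 3293.00
  WH-C: 3933.67
  WH-East: 5953.33

Highest: WH-East (5953.33)
Lowest: WH-A (3293.00)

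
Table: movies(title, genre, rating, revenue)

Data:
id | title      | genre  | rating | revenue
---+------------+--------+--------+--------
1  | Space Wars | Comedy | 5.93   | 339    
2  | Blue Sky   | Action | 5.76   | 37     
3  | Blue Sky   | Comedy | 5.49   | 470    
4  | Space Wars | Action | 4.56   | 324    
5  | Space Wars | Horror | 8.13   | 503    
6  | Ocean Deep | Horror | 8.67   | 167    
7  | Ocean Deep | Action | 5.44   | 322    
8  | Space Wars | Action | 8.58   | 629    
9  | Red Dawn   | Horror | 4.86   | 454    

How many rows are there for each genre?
SELECT genre, COUNT(*) as count
FROM movies
GROUP BY genre

Result:
  Action: 4
  Comedy: 2
  Horror: 3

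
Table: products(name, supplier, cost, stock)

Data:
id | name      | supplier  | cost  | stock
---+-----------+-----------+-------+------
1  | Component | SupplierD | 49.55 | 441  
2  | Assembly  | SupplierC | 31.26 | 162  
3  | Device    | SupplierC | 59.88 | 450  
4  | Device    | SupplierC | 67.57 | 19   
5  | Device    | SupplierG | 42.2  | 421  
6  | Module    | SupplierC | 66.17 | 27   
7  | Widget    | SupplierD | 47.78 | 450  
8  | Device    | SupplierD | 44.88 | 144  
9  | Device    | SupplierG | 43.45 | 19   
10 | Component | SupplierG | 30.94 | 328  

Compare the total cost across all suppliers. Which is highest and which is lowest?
SELECT supplier, SUM(cost)
FROM products
GROUP BY supplier
ORDER BY SUM(cost)

All groups:
  SupplierG: 116.59
  SupplierD: 142.21
  SupplierC: 224.88

Highest: SupplierC (224.88)
Lowest: SupplierG (116.59)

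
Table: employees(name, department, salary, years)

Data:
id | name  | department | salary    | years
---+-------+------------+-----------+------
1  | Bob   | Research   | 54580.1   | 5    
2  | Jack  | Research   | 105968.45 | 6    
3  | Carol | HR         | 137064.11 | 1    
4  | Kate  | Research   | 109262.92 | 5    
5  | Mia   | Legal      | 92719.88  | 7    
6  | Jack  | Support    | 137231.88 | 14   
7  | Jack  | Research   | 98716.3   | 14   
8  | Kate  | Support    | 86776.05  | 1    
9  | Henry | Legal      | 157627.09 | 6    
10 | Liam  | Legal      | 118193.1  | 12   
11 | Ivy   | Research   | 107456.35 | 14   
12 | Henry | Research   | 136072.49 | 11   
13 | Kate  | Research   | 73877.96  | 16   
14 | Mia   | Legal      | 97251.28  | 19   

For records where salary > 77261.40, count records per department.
SELECT department, COUNT(*)
FROM employees
WHERE salary > 77261.40
GROUP BY department

Note: WHERE filters rows before grouping.

Result:
  HR: 1
  Legal: 4
  Research: 5
  Support: 2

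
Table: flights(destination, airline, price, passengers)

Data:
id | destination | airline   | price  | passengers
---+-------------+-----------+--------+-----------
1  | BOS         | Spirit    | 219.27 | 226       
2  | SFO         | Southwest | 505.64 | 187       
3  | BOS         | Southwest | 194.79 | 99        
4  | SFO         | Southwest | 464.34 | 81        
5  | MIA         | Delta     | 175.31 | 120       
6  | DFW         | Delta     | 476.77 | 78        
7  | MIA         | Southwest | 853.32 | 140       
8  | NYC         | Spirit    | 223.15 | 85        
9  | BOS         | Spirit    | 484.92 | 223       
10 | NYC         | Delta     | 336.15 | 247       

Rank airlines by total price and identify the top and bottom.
SELECT airline, SUM(price)
FROM flights
GROUP BY airline
ORDER BY SUM(price)

All groups:
  Spirit: 927.34
  Delta: 988.23
  Southwest: 2018.09

Highest: Southwest (2018.09)
Lowest: Spirit (927.34)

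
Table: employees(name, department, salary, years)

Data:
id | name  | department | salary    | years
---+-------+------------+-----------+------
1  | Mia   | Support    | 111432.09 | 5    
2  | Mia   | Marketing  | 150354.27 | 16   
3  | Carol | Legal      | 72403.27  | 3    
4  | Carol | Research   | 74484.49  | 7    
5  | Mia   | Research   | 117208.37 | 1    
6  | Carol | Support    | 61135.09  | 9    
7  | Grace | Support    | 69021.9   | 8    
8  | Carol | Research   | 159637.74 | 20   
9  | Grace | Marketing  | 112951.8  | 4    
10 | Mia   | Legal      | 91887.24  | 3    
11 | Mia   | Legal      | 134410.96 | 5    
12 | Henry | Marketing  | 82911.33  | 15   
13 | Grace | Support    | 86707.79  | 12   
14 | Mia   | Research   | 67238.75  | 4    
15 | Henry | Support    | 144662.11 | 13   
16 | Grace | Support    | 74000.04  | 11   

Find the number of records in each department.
SELECT department, COUNT(*) as count
FROM employees
GROUP BY department

Result:
  Legal: 3
  Marketing: 3
  Research: 4
  Support: 6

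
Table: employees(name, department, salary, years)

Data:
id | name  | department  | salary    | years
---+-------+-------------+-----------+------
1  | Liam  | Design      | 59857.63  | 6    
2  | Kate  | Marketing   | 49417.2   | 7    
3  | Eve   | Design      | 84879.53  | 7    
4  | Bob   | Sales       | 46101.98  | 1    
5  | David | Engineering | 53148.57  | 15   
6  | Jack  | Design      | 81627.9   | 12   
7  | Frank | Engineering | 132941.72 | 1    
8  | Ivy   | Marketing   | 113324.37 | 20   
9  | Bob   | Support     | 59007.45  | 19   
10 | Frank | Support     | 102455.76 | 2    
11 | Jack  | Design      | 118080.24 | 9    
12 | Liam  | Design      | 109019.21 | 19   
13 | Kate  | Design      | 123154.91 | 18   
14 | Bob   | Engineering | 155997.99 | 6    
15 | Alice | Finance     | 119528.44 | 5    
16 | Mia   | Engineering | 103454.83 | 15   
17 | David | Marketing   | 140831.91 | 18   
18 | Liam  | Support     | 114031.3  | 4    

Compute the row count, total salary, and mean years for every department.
SELECT department,
       COUNT(*) as cnt,
       SUM(salary) as total_salary,
       AVG(years) as avg_years
FROM employees
GROUP BY department

Result:
  Design: 6 records, 576619.42 total salary, 11.83 avg years
  Engineering: 4 records, 445543.11 total salary, 9.25 avg years
  Finance: 1 records, 119528.44 total salary, 5.00 avg years
  Marketing: 3 records, 303573.48 total salary, 15.00 avg years
  Sales: 1 records, 46101.98 total salary, 1.00 avg years
  Support: 3 records, 275494.51 total salary, 8.33 avg years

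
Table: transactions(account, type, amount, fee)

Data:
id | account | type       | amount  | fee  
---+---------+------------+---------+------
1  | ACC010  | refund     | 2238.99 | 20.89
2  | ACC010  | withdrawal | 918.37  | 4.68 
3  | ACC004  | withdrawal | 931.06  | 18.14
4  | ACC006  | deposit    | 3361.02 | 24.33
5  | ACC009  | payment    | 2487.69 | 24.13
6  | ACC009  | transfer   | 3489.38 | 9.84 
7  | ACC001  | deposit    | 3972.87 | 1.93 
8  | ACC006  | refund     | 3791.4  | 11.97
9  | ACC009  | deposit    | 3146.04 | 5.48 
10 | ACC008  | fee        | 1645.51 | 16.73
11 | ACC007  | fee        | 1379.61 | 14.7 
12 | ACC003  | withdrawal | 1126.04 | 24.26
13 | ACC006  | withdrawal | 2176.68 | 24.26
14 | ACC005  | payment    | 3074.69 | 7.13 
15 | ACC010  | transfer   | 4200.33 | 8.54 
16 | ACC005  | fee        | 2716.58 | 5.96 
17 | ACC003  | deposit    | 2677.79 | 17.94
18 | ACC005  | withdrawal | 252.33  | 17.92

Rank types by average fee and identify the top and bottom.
SELECT type, AVG(fee)
FROM transactions
GROUP BY type
ORDER BY AVG(fee)

All groups:
  transfer: 9.19
  deposit: 12.42
  fee: 12.46
  payment: 15.63
  refund: 16.43
  withdrawal: 17.85

Highest: withdrawal (17.85)
Lowest: transfer (9.19)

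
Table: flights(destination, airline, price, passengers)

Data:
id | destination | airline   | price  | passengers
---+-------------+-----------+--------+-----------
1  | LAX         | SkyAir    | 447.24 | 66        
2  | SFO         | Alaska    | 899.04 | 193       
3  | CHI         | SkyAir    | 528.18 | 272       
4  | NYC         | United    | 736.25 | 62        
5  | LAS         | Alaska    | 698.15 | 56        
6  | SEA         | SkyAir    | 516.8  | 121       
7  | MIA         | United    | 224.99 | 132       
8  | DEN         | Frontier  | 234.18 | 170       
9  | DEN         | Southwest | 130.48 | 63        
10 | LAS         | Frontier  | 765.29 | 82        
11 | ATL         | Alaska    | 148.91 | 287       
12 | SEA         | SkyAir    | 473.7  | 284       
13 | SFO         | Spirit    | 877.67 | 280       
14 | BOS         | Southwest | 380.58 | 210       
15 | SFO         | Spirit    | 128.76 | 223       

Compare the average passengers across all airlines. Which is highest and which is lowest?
SELECT airline, AVG(passengers)
FROM flights
GROUP BY airline
ORDER BY AVG(passengers)

All groups:
  United: 97.00
  Frontier: 126.00
  Southwest: 136.50
  Alaska: 178.67
  SkyAir: 185.75
  Spirit: 251.50

Highest: Spirit (251.50)
Lowest: United (97.00)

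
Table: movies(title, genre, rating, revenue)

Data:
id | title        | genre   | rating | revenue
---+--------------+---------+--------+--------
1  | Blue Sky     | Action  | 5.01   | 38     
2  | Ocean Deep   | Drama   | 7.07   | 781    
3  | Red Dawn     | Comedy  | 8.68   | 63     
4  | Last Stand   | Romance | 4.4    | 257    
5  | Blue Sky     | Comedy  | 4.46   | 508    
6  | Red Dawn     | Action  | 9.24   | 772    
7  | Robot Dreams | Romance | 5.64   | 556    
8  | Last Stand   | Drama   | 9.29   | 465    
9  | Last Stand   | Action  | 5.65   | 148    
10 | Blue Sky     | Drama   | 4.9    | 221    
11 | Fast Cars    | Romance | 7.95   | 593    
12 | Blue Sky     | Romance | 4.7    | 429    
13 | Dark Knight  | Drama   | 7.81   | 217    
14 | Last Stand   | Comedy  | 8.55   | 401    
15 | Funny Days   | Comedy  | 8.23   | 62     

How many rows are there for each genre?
SELECT genre, COUNT(*) as count
FROM movies
GROUP BY genre

Result:
  Action: 3
  Comedy: 4
  Drama: 4
  Romance: 4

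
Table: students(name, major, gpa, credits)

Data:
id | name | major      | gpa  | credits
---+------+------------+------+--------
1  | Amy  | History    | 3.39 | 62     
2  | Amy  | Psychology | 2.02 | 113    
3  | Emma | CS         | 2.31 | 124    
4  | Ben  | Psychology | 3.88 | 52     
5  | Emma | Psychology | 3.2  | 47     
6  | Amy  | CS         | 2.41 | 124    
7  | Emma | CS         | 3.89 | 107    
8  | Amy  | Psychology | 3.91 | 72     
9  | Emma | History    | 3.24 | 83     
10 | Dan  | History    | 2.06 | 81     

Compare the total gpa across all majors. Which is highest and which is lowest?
SELECT major, SUM(gpa)
FROM students
GROUP BY major
ORDER BY SUM(gpa)

All groups:
  CS: 8.61
  History: 8.69
  Psychology: 13.01

Highest: Psychology (13.01)
Lowest: CS (8.61)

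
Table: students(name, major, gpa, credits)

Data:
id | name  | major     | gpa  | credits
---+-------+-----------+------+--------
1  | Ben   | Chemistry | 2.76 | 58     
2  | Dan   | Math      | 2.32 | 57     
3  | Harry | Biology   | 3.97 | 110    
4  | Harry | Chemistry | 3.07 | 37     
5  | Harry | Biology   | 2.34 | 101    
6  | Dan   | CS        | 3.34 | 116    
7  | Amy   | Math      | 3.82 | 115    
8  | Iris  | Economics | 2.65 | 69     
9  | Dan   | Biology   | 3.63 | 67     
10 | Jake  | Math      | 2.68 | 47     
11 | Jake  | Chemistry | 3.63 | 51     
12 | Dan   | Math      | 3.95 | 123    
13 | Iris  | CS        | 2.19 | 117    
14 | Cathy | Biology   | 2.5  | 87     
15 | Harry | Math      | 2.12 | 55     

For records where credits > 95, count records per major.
SELECT major, COUNT(*)
FROM students
WHERE credits > 95
GROUP BY major

Note: WHERE filters rows before grouping.

Result:
  Biology: 2
  CS: 2
  Math: 2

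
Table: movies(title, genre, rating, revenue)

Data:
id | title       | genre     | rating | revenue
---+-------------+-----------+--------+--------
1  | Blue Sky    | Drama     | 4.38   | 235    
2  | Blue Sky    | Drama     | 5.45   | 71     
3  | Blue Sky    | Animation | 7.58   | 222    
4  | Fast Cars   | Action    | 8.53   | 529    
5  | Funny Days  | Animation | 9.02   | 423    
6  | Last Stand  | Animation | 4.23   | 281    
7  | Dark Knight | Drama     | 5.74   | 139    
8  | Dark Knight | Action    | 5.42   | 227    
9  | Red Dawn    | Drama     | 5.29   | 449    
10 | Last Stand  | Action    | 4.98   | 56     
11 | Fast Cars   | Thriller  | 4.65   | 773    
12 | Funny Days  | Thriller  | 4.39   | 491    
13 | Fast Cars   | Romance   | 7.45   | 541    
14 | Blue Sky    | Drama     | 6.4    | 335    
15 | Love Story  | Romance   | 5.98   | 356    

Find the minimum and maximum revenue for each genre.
SELECT genre, MIN(revenue), MAX(revenue)
FROM movies
GROUP BY genre

Result:
  Action: min=56, max=529
  Animation: min=222, max=423
  Drama: min=71, max=449
  Romance: min=356, max=541
  Thriller: min=491, max=773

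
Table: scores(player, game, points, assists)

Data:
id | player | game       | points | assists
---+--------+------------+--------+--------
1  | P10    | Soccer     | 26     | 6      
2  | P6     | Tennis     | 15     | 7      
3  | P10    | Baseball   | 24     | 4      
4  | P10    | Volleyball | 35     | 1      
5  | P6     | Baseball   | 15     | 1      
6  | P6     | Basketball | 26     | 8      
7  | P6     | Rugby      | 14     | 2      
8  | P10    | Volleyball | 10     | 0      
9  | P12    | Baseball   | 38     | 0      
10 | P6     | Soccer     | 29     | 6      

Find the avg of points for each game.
SELECT game, AVG(points) as result
FROM scores
GROUP BY game

Result:
  Baseball: 25.67
  Basketball: 26.00
  Rugby: 14.00
  Soccer: 27.50
  Tennis: 15.00
  Volleyball: 22.50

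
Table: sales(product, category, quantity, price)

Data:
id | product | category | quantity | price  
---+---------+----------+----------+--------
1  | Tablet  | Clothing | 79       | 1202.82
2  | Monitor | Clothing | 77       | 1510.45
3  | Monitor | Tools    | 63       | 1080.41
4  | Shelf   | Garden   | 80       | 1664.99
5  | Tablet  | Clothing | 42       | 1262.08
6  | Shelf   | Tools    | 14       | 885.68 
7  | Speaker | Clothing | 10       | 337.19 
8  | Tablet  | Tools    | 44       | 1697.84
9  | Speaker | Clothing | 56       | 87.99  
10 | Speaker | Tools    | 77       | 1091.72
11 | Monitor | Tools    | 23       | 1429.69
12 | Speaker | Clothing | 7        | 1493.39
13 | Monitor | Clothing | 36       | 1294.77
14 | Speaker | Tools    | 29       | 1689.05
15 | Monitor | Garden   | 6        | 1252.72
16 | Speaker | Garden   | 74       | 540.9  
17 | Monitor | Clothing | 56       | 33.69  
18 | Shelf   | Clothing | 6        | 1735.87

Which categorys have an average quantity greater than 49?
SELECT category, AVG(quantity)
FROM sales
GROUP BY category
HAVING AVG(quantity) > 49

Result:
  Garden: avg=53.33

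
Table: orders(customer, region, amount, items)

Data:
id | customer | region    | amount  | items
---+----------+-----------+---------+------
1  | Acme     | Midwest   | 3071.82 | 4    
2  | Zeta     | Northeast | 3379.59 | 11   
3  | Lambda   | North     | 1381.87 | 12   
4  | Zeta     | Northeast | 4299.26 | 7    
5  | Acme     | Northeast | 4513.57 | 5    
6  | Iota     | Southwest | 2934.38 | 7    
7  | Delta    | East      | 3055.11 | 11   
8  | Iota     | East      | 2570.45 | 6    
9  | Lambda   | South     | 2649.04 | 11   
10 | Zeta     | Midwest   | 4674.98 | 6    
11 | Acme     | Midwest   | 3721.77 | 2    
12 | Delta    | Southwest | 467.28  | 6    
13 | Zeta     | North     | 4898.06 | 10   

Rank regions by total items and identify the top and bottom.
SELECT region, SUM(items)
FROM orders
GROUP BY region
ORDER BY SUM(items)

All groups:
  South: 11
  Midwest: 12
  Southwest: 13
  East: 17
  North: 22
  Northeast: 23

Highest: Northeast (23)
Lowest: South (11)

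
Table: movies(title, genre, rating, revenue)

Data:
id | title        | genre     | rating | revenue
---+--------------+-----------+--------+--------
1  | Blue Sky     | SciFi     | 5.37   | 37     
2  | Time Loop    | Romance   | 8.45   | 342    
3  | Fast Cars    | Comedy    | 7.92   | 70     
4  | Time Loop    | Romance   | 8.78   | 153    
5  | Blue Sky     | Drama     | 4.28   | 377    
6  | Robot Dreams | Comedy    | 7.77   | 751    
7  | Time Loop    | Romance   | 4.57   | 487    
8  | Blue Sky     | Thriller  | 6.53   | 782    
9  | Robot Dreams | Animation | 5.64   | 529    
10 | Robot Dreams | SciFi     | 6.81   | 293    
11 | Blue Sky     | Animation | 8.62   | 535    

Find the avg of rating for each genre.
SELECT genre, AVG(rating) as result
FROM movies
GROUP BY genre

Result:
  Animation: 7.13
  Comedy: 7.85
  Drama: 4.28
  Romance: 7.27
  SciFi: 6.09
  Thriller: 6.53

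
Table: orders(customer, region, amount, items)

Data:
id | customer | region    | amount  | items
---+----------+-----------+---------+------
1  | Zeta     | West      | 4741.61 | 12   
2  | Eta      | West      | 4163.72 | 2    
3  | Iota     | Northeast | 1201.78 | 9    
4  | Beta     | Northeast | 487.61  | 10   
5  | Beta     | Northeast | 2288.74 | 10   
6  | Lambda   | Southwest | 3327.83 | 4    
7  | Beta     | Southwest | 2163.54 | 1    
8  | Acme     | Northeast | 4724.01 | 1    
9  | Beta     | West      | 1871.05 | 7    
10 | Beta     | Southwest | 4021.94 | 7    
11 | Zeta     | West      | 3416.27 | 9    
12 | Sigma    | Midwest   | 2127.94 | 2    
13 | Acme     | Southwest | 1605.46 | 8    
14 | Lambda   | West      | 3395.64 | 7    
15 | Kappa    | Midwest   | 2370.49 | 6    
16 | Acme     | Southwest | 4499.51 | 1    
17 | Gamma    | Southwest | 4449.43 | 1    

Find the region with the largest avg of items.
SELECT region, AVG(items) as val
FROM orders
GROUP BY region
ORDER BY val DESC
LIMIT 1

Result: Northeast with avg(items) = 7.50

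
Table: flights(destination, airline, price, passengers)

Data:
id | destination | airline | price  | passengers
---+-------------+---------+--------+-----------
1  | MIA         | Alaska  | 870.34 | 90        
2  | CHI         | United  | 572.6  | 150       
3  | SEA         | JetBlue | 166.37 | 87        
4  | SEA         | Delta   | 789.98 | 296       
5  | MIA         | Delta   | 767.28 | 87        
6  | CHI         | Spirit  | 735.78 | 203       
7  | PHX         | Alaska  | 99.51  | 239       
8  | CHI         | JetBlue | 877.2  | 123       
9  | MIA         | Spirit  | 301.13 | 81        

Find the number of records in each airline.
SELECT airline, COUNT(*) as count
FROM flights
GROUP BY airline

Result:
  Alaska: 2
  Delta: 2
  JetBlue: 2
  Spirit: 2
  United: 1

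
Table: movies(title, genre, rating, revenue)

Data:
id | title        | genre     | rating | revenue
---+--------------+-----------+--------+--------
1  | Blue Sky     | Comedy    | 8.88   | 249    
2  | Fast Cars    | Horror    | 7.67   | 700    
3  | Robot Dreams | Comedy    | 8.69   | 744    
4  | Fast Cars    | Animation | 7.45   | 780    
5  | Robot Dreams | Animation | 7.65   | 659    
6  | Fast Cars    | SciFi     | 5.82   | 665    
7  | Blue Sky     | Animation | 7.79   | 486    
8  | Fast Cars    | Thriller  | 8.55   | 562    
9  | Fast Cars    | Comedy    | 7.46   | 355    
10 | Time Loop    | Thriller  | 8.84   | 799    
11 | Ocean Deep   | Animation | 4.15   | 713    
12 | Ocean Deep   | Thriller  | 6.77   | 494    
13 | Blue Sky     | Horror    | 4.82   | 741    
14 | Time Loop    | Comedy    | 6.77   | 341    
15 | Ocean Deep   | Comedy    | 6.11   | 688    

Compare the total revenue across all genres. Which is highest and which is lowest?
SELECT genre, SUM(revenue)
FROM movies
GROUP BY genre
ORDER BY SUM(revenue)

All groups:
  SciFi: 665
  Horror: 1441
  Thriller: 1855
  Comedy: 2377
  Animation: 2638

Highest: Animation (2638)
Lowest: SciFi (665)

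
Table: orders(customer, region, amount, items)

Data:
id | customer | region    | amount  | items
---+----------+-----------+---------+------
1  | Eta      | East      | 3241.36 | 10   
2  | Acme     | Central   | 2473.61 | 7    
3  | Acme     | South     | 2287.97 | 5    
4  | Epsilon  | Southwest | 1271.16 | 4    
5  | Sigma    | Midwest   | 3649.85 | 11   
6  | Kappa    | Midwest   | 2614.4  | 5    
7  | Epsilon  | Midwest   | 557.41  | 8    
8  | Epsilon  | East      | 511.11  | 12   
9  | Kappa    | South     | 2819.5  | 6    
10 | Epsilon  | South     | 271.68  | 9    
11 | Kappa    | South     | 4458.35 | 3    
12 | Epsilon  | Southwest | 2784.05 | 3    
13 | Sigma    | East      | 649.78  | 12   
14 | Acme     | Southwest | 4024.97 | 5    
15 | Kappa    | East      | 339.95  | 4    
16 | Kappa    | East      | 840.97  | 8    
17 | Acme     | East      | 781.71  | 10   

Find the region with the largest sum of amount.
SELECT region, SUM(amount) as val
FROM orders
GROUP BY region
ORDER BY val DESC
LIMIT 1

Result: South with sum(amount) = 9837.50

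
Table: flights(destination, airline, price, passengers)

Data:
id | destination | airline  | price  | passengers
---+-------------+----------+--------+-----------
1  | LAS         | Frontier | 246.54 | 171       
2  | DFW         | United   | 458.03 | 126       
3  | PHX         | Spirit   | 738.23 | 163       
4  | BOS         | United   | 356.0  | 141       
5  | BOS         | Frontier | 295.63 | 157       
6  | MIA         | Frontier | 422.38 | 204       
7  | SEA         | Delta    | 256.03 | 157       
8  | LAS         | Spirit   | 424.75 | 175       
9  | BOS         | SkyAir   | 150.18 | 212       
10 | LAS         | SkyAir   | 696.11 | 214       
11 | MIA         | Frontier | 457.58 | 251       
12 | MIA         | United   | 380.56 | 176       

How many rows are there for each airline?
SELECT airline, COUNT(*) as count
FROM flights
GROUP BY airline

Result:
  Delta: 1
  Frontier: 4
  SkyAir: 2
  Spirit: 2
  United: 3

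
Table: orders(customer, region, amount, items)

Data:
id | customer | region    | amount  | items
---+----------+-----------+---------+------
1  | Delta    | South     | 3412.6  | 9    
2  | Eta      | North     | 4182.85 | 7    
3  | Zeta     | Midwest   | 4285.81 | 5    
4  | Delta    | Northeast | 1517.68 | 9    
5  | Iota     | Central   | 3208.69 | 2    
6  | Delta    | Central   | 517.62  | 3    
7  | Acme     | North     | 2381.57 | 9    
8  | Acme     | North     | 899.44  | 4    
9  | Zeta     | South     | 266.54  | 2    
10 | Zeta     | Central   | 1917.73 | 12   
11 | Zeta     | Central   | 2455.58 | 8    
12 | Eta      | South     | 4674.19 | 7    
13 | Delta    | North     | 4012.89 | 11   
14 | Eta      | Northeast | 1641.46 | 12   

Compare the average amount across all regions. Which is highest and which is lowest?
SELECT region, AVG(amount)
FROM orders
GROUP BY region
ORDER BY AVG(amount)

All groups:
  Northeast: 1579.57
  Central: 2024.91
  South: 2784.44
  North: 2869.19
  Midwest: 4285.81

Highest: Midwest (4285.81)
Lowest: Northeast (1579.57)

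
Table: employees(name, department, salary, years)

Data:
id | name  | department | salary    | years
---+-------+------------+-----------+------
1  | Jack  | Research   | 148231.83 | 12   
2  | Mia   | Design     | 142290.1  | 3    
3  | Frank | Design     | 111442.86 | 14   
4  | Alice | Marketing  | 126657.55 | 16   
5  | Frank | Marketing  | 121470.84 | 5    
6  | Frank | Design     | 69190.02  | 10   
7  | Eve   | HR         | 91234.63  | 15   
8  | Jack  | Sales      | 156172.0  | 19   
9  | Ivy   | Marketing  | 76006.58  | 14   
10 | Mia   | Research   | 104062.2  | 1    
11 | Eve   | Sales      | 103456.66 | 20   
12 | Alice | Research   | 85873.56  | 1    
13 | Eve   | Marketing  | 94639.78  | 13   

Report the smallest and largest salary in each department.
SELECT department, MIN(salary), MAX(salary)
FROM employees
GROUP BY department

Result:
  Design: min=69190.02, max=142290.10
  HR: min=91234.63, max=91234.63
  Marketing: min=76006.58, max=126657.55
  Research: min=85873.56, max=148231.83
  Sales: min=103456.66, max=156172.00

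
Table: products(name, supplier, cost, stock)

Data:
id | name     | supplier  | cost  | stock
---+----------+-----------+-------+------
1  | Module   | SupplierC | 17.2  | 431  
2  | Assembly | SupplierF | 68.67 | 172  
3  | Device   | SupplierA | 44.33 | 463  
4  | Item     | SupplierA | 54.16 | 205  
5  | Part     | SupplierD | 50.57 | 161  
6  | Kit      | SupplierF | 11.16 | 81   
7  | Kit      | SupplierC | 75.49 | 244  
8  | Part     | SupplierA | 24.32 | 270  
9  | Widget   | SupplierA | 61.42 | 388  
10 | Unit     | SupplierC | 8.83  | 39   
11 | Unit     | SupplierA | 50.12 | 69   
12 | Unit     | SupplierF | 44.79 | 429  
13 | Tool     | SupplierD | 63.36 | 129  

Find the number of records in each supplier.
SELECT supplier, COUNT(*) as count
FROM products
GROUP BY supplier

Result:
  SupplierA: 5
  SupplierC: 3
  SupplierD: 2
  SupplierF: 3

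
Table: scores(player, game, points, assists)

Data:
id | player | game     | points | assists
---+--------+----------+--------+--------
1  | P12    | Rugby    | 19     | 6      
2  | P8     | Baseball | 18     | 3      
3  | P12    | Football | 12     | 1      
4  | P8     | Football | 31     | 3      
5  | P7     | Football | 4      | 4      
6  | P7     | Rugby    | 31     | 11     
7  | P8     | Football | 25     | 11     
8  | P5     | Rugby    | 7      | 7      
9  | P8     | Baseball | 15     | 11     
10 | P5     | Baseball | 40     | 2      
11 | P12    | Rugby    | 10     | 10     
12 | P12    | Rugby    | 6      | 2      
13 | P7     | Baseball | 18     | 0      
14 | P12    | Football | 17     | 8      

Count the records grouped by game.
SELECT game, COUNT(*) as count
FROM scores
GROUP BY game

Result:
  Baseball: 4
  Football: 5
  Rugby: 5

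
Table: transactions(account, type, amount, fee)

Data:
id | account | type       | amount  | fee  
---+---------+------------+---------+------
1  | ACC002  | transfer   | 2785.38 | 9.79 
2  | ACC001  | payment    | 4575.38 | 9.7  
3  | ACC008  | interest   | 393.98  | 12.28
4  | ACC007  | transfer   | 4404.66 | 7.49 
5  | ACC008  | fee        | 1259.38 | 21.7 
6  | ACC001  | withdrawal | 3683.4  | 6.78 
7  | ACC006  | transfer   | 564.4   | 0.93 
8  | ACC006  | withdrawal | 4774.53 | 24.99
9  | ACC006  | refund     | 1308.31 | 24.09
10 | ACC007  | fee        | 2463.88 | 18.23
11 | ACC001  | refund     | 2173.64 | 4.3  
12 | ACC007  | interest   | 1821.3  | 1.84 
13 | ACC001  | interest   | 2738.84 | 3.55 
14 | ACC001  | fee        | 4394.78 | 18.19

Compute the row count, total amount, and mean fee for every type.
SELECT type,
       COUNT(*) as cnt,
       SUM(amount) as total_amount,
       AVG(fee) as avg_fee
FROM transactions
GROUP BY type

Result:
  fee: 3 records, 8118.04 total amount, 19.37 avg fee
  interest: 3 records, 4954.12 total amount, 5.89 avg fee
  payment: 1 records, 4575.38 total amount, 9.70 avg fee
  refund: 2 records, 3481.95 total amount, 14.20 avg fee
  transfer: 3 records, 7754.44 total amount, 6.07 avg fee
  withdrawal: 2 records, 8457.93 total amount, 15.89 avg fee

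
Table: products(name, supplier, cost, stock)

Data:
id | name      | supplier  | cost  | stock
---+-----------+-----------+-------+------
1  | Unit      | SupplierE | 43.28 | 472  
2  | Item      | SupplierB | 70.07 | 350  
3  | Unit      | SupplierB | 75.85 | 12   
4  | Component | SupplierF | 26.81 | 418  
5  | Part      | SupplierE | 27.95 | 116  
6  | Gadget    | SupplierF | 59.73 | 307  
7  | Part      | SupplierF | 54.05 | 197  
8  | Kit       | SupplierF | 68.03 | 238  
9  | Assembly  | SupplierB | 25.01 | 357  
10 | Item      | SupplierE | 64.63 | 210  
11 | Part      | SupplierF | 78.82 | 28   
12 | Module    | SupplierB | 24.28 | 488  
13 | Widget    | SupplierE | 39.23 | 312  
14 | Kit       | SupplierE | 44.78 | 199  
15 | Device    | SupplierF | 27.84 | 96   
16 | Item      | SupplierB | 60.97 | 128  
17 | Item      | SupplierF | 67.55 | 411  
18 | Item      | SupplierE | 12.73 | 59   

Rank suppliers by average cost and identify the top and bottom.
SELECT supplier, AVG(cost)
FROM products
GROUP BY supplier
ORDER BY AVG(cost)

All groups:
  SupplierE: 38.77
  SupplierB: 51.24
  SupplierF: 54.69

Highest: SupplierF (54.69)
Lowest: SupplierE (38.77)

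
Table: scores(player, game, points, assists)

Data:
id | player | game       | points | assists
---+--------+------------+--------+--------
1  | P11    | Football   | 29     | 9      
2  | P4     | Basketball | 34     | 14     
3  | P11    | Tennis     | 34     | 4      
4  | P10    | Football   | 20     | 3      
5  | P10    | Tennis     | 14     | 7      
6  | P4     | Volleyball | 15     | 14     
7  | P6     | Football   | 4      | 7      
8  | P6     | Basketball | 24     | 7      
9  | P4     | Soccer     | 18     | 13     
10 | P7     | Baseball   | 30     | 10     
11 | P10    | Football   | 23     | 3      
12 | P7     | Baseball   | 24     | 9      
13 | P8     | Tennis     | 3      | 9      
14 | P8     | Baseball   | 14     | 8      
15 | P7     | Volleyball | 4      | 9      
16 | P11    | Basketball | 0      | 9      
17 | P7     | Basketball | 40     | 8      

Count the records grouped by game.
SELECT game, COUNT(*) as count
FROM scores
GROUP BY game

Result:
  Baseball: 3
  Basketball: 4
  Football: 4
  Soccer: 1
  Tennis: 3
  Volleyball: 2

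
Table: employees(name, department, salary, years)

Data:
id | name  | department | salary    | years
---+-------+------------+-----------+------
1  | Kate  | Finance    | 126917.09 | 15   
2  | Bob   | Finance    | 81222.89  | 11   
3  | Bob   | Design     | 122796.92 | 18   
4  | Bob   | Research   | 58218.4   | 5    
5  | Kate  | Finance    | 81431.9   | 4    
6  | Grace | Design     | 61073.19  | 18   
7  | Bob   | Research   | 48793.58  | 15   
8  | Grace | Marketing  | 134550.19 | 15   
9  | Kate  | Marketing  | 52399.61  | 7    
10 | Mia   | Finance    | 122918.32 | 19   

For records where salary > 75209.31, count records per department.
SELECT department, COUNT(*)
FROM employees
WHERE salary > 75209.31
GROUP BY department

Note: WHERE filters rows before grouping.

Result:
  Design: 1
  Finance: 4
  Marketing: 1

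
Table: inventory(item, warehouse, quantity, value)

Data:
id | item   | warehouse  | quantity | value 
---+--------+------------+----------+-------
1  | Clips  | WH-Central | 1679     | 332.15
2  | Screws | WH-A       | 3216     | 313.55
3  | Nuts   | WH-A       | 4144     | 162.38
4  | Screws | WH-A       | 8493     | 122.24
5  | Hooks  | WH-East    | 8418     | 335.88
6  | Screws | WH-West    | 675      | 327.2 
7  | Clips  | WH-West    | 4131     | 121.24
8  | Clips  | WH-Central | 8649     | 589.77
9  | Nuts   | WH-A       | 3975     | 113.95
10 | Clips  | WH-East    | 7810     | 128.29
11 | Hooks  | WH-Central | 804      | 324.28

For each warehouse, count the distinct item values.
SELECT warehouse, COUNT(DISTINCT item)
FROM inventory
GROUP BY warehouse

Result:
  WH-A: 2 distinct
  WH-Central: 2 distinct
  WH-East: 2 distinct
  WH-West: 2 distinct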